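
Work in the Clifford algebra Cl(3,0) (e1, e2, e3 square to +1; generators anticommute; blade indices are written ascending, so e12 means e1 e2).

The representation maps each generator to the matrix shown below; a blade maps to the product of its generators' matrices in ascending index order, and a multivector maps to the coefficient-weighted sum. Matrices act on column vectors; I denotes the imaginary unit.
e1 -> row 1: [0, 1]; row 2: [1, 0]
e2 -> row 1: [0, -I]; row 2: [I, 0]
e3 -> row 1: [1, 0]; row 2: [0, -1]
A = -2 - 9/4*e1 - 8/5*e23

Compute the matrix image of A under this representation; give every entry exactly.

Bivector images (products of the table entries): rho(e23) = rho(e2)rho(e3) = row 1: [0, I]; row 2: [I, 0].
M = (-2)*1 + (-9/4)*rho(e1) + (-8/5)*rho(e23), summed entrywise (1 is the identity matrix):
Answer: row 1: [-2, -9/4 - 8*I/5]; row 2: [-9/4 - 8*I/5, -2]


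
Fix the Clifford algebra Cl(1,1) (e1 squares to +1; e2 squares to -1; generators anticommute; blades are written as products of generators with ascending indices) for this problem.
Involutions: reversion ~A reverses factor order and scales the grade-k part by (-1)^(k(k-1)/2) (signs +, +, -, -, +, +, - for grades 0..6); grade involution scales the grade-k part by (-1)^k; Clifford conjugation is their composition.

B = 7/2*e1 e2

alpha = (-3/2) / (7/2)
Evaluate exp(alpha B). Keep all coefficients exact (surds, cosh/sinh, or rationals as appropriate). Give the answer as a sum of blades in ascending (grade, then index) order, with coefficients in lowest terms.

B^2 = (7/2)^2*(e1 e2)^2 = 49/4*(+1) = 49/4 (a basis 2-blade squares to minus the product of its generators' squares).
B^2 = 49/4 — the positive square puts this in the hyperbolic regime; l = 7/2, alpha*l = -3/2, so exp(alpha B) = cosh(-3/2) + (sinh(-3/2)/(7/2))*B = cosh(3/2) + (-2*sinh(3/2)/7)*B.
Answer: cosh(3/2) - sinh(3/2)*e1 e2


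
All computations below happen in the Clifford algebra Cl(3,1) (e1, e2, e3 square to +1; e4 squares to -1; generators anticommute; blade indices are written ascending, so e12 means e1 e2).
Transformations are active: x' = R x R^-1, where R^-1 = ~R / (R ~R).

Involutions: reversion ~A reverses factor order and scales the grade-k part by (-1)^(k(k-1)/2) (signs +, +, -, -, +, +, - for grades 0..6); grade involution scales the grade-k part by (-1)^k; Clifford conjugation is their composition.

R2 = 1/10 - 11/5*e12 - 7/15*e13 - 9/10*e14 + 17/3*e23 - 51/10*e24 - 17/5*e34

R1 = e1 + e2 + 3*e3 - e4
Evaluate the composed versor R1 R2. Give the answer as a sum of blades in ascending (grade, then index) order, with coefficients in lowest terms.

Distribute over the terms of R1 (each basis-blade product reordered to ascending indices, repeated generators contracted through their squares):
(e1) R2 = 1/10*e1 - 11/5*e2 - 7/15*e3 - 9/10*e4 + 17/3*e123 - 51/10*e124 - 17/5*e134
(e2) R2 = 11/5*e1 + 1/10*e2 + 17/3*e3 - 51/10*e4 + 7/15*e123 + 9/10*e124 - 17/5*e234
(3*e3) R2 = 7/5*e1 - 17*e2 + 3/10*e3 - 51/5*e4 - 33/5*e123 + 27/10*e134 + 153/10*e234
(-e4) R2 = 9/10*e1 + 51/10*e2 + 17/5*e3 - 1/10*e4 + 11/5*e124 + 7/15*e134 - 17/3*e234
Summing the partial products and collecting blades:
Answer: 23/5*e1 - 14*e2 + 89/10*e3 - 163/10*e4 - 7/15*e123 - 2*e124 - 7/30*e134 + 187/30*e234


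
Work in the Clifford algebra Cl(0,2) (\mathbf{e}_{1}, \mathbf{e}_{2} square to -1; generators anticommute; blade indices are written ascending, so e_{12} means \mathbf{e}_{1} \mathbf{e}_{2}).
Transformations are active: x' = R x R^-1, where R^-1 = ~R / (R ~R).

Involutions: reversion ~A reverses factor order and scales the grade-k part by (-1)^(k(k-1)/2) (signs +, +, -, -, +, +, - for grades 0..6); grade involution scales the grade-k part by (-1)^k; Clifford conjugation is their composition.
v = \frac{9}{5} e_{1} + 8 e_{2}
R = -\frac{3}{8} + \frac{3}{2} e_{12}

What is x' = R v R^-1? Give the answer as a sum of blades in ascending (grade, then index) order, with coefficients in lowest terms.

~R = -\frac{3}{8} - \frac{3}{2} e_{12}, and R ~R = \frac{153}{64}, so R^-1 = ~R / (\frac{153}{64}).
R v = -\frac{507}{40} e_{1} - \frac{3}{10} e_{2}
Answer: \frac{37}{17} e_{1} - \frac{672}{85} e_{2}


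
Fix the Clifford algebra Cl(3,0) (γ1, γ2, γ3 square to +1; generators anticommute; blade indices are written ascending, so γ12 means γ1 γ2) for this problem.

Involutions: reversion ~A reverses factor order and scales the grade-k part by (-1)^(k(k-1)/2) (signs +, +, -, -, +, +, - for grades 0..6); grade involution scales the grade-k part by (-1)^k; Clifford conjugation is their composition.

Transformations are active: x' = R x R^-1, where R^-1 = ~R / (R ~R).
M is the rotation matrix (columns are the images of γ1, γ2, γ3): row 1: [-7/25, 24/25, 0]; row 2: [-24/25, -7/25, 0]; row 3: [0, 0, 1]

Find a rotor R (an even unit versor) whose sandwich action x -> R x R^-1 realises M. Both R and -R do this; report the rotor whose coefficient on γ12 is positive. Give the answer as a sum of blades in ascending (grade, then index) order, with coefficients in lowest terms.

Method: write R = a + b12*γ12 + b13*γ13 + b23*γ23 with a^2 + b12^2 + b13^2 + b23^2 = 1 (so R^-1 = ~R). Expanding the columns R e_j ~R gives tr M = 4a^2 - 1 and, from the antisymmetric part, M21 - M12 = -4a*b12, M13 - M31 = 4a*b13, M32 - M23 = -4a*b23.
Here tr M = 11/25, so a^2 = (1 + tr M)/4 = 9/25 and a = ±3/5. Taking a = 3/5: M21 - M12 = -48/25, M13 - M31 = 0, M32 - M23 = 0, giving b12 = 4/5, b13 = 0, b23 = 0, i.e. R = 3/5 + 4/5*γ12.
Its γ12 coefficient is already positive.
Answer: 3/5 + 4/5*γ12. Note: both R and -R realise this M (trace 11/25); the covering map identifies them, and the γ12-coefficient sign is the tie-breaker.


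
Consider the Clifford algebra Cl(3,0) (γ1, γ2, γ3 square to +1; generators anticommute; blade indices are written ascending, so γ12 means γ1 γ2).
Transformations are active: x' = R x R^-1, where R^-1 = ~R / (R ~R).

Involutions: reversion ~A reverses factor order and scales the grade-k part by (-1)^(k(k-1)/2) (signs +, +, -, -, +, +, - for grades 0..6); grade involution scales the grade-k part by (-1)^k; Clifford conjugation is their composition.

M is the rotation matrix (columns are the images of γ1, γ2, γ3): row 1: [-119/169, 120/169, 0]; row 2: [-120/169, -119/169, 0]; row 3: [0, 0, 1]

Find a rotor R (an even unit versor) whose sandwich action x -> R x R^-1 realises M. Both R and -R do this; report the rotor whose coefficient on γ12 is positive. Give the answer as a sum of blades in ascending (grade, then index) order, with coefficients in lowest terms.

Method: write R = a + b12*γ12 + b13*γ13 + b23*γ23 with a^2 + b12^2 + b13^2 + b23^2 = 1 (so R^-1 = ~R). Expanding the columns R e_j ~R gives tr M = 4a^2 - 1 and, from the antisymmetric part, M21 - M12 = -4a*b12, M13 - M31 = 4a*b13, M32 - M23 = -4a*b23.
Here tr M = -69/169, so a^2 = (1 + tr M)/4 = 25/169 and a = ±5/13. Taking a = 5/13: M21 - M12 = -240/169, M13 - M31 = 0, M32 - M23 = 0, giving b12 = 12/13, b13 = 0, b23 = 0, i.e. R = 5/13 + 12/13*γ12.
Its γ12 coefficient is already positive.
Answer: 5/13 + 12/13*γ12. Why the constraint matters: R and -R act identically through the sandwich — M has trace -69/169 either way — so only the sign condition on γ12 picks one of the two preimages.


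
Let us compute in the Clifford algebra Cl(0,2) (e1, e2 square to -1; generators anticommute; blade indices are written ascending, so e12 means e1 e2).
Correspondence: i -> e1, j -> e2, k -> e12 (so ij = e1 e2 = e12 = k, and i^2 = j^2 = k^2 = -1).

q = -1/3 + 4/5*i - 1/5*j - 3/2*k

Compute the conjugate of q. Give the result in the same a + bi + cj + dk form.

In blades: q = -1/3 + 4/5*e1 - 1/5*e2 - 3/2*e12.
Conjugation here is Clifford conjugation: the scalar is fixed and the grade-1 and grade-2 blades all flip sign, giving -1/3 - 4/5*e1 + 1/5*e2 + 3/2*e12; translating back:
Answer: -1/3 - 4/5*i + 1/5*j + 3/2*k


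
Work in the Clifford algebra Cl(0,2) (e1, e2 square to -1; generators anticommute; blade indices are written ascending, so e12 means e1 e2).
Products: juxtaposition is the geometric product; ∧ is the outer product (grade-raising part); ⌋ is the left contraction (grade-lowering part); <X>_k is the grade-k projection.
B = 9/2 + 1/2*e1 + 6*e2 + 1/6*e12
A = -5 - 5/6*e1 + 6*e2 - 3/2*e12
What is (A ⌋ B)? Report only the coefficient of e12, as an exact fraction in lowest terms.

step 1: -347/6 - 3/2*e1 - 1075/36*e2 - 5/6*e12
Answer: -5/6


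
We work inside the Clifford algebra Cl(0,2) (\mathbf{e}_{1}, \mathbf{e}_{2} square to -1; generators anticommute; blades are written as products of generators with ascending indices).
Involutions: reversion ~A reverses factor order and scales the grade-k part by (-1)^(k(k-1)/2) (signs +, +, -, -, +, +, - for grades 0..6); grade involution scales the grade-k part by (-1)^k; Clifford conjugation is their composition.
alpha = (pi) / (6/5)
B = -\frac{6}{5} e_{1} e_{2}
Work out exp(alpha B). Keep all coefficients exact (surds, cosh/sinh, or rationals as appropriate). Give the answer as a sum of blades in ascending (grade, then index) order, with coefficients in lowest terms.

B^2 = (-\frac{6}{5})^2*(e_{1} e_{2})^2 = \frac{36}{25}*(-1) = -\frac{36}{25} (a basis 2-blade squares to minus the product of its generators' squares).
B^2 = -\frac{36}{25} — circular case — the even/odd split gives cos and sin: l = \frac{6}{5}, alpha*l = \pi, so exp(alpha B) = cos(\pi) + (sin(\pi)/(\frac{6}{5}))*B = -1 + (0)*B.
Answer: -1


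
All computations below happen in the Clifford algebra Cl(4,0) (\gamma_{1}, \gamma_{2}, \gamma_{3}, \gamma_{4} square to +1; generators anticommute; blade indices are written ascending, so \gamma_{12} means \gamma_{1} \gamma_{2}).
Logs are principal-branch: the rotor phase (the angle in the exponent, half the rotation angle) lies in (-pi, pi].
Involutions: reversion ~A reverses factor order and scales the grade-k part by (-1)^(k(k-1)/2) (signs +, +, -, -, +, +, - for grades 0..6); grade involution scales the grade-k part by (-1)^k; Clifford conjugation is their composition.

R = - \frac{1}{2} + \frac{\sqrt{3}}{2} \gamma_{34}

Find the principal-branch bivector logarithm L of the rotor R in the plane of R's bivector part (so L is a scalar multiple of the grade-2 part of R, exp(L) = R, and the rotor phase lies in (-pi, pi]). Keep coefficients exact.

The scalar part of R is - \frac{1}{2}, and that scalar determines the rotor phase on the principal branch; recovering the unit plane as bivector-part over sine of the phase gives L = phase * plane.
Concretely: cos(phase) = - \frac{1}{2} gives phase = ±\frac{2 \pi}{3}, and since phase/sin(phase) is even the sign is immaterial: L = (phase/sin(phase)) * <R>_2 = (\frac{4 \sqrt{3} \pi}{9}) * <R>_2.
Answer: \frac{2 \pi}{3} \gamma_{34}


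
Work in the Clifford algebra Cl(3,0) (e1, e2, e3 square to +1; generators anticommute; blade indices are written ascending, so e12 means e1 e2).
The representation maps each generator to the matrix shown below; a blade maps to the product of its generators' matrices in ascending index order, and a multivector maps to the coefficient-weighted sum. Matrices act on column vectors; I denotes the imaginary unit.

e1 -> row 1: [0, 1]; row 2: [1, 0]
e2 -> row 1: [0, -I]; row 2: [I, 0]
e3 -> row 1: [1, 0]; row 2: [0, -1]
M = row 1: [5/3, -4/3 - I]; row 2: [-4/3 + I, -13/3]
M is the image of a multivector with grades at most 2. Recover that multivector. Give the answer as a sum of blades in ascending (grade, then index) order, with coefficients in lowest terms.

Method: 1, rho(e1), rho(e2), rho(e3) form a trace-orthogonal basis of the 2x2 complex matrices (tr(X Y) = 2 if X = Y, else 0), so M = m0*1 + m1*rho(e1) + m2*rho(e2) + m3*rho(e3) with m0 = tr(M)/2 = -4/3, m1 = tr(M rho(e1))/2 = -4/3, m2 = tr(M rho(e2))/2 = 1, m3 = tr(M rho(e3))/2 = 3.
Multiplying table entries, the bivector images are rho(e12) = I*rho(e3), rho(e13) = -I*rho(e2), rho(e23) = I*rho(e1); with real blade coefficients the real parts of m0..m3 are the coefficients of 1, e1, e2, e3 and the imaginary parts give the bivectors (e23: Im m1, e13: -Im m2, e12: Im m3).
Answer: -4/3 - 4/3*e1 + e2 + 3*e3


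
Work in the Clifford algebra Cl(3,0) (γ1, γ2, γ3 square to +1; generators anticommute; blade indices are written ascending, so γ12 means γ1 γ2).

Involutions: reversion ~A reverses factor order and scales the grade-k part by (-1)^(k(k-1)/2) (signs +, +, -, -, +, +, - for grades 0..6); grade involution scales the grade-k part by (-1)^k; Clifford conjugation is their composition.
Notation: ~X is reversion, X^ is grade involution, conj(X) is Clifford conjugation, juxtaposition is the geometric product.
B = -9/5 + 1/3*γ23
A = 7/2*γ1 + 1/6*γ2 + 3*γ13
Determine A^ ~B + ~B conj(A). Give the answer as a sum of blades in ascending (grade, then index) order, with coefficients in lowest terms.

first term: 63/10*γ1 + 3/10*γ2 + 1/18*γ3 + γ12 - 27/5*γ13 + 7/6*γ123
second term: 63/10*γ1 + 3/10*γ2 - 1/18*γ3 + γ12 + 27/5*γ13 + 7/6*γ123
Answer: 63/5*γ1 + 3/5*γ2 + 2*γ12 + 7/3*γ123


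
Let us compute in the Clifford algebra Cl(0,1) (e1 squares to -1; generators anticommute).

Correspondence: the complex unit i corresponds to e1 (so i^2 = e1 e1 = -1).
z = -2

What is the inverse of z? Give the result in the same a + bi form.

In blades: z = -2.
With qbar = -2 (scalar fixed, mapped units negated), z qbar = 4 (the sum of squared coefficients), so z^-1 = qbar / (4) = -1/2; translating back:
Answer: -1/2


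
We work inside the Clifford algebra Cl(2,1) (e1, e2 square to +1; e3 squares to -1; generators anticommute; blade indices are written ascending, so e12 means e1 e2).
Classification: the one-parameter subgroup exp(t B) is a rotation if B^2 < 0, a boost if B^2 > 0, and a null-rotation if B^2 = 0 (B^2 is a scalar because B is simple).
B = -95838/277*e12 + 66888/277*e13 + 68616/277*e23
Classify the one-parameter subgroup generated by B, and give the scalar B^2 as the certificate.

B^2 term by term: the squares give (-95838/277)^2*(e12)^2 + (66888/277)^2*(e13)^2 + (68616/277)^2*(e23)^2 = 9184922244/76729*(-1) + 4474004544/76729*(+1) + 4708155456/76729*(+1) = -36 (each basis 2-blade squares to minus the product of its generators' squares); cross terms between blades sharing an index anticommute and cancel. So B^2 = -36.
Answer: rotation, certificate B^2 = -36. Note: conjugating B changes its blade decomposition but never the scalar B^2 = -36, whose sign settles the classification.


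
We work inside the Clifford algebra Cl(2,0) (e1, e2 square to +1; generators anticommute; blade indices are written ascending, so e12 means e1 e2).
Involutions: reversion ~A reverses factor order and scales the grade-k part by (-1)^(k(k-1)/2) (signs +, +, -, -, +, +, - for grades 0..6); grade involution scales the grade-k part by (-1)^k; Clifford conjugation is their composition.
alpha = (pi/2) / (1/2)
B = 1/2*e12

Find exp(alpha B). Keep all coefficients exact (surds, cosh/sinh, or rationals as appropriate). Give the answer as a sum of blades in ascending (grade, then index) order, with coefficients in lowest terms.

B^2 = (1/2)^2*(e12)^2 = 1/4*(-1) = -1/4 (a basis 2-blade squares to minus the product of its generators' squares).
B^2 = -1/4 — the series telescopes trigonometrically here: l = 1/2, alpha*l = pi/2, so exp(alpha B) = cos(pi/2) + (sin(pi/2)/(1/2))*B = 0 + (2)*B.
Answer: e12


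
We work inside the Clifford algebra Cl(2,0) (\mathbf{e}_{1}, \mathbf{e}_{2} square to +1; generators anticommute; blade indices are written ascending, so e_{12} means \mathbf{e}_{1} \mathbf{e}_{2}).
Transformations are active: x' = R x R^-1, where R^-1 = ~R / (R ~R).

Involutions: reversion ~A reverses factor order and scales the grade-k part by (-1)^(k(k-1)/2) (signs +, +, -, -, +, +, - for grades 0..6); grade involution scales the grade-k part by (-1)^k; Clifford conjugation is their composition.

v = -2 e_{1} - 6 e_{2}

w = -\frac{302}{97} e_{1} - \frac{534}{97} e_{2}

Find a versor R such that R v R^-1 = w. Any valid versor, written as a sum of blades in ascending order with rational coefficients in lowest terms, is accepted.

Since q(v) = q(w) = 40, the sum R = v + w = -\frac{496}{97} e_{1} - \frac{1116}{97} e_{2} does the job whenever invertible.
Answer: -\frac{496}{97} e_{1} - \frac{1116}{97} e_{2}


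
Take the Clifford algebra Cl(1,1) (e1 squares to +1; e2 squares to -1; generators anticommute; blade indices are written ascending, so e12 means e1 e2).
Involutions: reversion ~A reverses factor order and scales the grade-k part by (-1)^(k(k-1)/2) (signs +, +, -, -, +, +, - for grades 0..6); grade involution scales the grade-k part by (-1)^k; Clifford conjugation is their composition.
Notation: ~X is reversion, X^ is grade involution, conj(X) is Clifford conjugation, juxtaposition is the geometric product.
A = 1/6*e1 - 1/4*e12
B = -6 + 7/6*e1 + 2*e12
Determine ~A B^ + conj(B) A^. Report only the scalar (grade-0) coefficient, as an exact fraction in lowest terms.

first term: 11/36 - e1 + 5/8*e2 - 3/2*e12
second term: 25/36 + e1 - 1/24*e2 + 3/2*e12
Answer: 1


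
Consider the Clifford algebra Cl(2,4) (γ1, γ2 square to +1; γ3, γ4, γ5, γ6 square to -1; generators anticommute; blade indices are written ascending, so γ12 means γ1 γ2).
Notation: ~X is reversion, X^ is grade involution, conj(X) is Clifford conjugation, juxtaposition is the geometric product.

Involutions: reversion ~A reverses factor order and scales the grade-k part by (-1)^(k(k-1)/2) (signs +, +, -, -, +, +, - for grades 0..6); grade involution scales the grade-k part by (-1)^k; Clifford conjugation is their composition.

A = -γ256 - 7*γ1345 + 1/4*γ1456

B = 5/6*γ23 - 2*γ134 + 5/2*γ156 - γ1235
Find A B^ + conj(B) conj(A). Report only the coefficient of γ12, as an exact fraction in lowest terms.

first term: -5/8*γ4 - 14*γ5 + 5/2*γ12 + 7*γ24 - γ136 + 35/2*γ346 - 4/3*γ356 - 35/6*γ1245 + 1/4*γ2346 + 53/24*γ123456
second term: -5/8*γ4 - 14*γ5 + 5/2*γ12 - 7*γ24 - γ136 - 35/2*γ346 - 1/3*γ356 - 35/6*γ1245 + 1/4*γ2346 + 43/24*γ123456
Answer: 5


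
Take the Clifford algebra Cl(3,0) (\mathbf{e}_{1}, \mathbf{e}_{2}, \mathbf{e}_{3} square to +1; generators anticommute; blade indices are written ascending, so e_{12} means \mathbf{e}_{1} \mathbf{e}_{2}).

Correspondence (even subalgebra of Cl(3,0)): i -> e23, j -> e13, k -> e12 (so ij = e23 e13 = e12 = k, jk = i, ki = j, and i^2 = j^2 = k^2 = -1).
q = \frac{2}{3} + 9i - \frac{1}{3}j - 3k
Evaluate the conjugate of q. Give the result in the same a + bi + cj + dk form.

In blades: q = \frac{2}{3} - 3 e_{12} - \frac{1}{3} e_{13} + 9 e_{23}.
Quaternion conjugation is reversion on the even subalgebra: the scalar is fixed and every grade-2 blade flips sign, giving \frac{2}{3} + 3 e_{12} + \frac{1}{3} e_{13} - 9 e_{23}; translating back:
Answer: \frac{2}{3} - 9i + \frac{1}{3}j + 3k


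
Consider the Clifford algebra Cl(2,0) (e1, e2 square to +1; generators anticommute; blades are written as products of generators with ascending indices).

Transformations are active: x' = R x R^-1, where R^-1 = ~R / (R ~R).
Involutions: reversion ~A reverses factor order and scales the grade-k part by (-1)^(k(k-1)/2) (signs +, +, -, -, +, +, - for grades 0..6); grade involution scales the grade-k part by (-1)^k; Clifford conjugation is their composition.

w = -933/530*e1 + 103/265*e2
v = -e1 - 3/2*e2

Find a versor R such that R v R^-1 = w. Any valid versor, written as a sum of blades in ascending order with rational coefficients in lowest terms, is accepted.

Construction: equal norms (both 13/4) license R = v + w = -1463/530*e1 - 589/530*e2 — nothing changes along that direction, while (v - w)/2 changes sign, so v maps onto w.
Answer: -1463/530*e1 - 589/530*e2


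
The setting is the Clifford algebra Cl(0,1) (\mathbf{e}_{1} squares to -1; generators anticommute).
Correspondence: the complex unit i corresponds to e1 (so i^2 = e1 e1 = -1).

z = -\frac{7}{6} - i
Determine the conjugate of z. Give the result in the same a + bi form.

In blades: z = -\frac{7}{6} - e_{1}.
Conjugation here is Clifford conjugation: the scalar is fixed and the grade-1 and grade-2 blades all flip sign, giving -\frac{7}{6} + e_{1}; translating back:
Answer: -\frac{7}{6} + i


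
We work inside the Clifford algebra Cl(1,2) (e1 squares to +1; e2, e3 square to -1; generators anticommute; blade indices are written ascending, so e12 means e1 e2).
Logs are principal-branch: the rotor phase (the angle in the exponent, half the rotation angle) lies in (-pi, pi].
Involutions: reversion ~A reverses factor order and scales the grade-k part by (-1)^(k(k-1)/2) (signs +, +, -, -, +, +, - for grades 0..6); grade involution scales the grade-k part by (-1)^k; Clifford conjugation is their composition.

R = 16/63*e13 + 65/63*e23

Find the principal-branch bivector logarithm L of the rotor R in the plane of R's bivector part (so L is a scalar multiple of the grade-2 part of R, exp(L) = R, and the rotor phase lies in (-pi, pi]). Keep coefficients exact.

The scalar part of R is 0, and that scalar determines the rotor phase on the principal branch; recovering the unit plane as bivector-part over sine of the phase gives L = phase * plane.
Concretely: cos(phase) = 0 gives phase = ±pi/2, and since phase/sin(phase) is even the sign is immaterial: L = (phase/sin(phase)) * <R>_2 = (pi/2) * <R>_2.
Answer: 8*pi/63*e13 + 65*pi/126*e23


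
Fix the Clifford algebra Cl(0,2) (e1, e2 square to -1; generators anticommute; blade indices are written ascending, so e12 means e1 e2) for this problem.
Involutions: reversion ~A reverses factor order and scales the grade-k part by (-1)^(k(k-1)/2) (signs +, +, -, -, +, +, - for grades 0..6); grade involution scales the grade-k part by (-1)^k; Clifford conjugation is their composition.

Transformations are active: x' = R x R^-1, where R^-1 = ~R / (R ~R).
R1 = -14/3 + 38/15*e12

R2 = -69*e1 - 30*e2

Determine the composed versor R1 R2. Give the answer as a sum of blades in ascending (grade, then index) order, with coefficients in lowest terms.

Distribute over the terms of R1 (each basis-blade product reordered to ascending indices, repeated generators contracted through their squares):
(-14/3) R2 = 322*e1 + 140*e2
(38/15*e12) R2 = 76*e1 - 874/5*e2
Summing the partial products and collecting blades:
Answer: 398*e1 - 174/5*e2


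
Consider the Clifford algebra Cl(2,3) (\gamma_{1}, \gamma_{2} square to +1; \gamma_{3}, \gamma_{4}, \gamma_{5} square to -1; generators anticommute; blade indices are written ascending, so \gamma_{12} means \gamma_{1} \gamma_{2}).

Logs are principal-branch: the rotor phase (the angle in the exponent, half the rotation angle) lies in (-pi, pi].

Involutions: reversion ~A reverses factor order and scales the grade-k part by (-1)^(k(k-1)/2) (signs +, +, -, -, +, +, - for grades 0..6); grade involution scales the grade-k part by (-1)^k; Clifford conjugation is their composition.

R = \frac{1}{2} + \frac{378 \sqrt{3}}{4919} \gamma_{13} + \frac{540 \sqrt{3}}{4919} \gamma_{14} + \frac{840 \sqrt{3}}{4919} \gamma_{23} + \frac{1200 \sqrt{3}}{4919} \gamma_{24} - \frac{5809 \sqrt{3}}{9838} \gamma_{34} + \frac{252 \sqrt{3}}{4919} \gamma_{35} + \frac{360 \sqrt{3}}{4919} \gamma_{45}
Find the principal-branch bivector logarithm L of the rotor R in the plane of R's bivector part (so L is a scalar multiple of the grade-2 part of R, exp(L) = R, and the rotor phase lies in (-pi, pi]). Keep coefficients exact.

The scalar part of R is \frac{1}{2}, which pins the rotor phase on the principal branch; dividing the bivector part by the sine of that phase recovers the unit plane, and L is the phase times that plane.
Concretely: cos(phase) = \frac{1}{2} gives phase = ±\frac{\pi}{3}, and since phase/sin(phase) is even the sign is immaterial: L = (phase/sin(phase)) * <R>_2 = (\frac{2 \sqrt{3} \pi}{9}) * <R>_2.
Answer: \frac{252 \pi}{4919} \gamma_{13} + \frac{360 \pi}{4919} \gamma_{14} + \frac{560 \pi}{4919} \gamma_{23} + \frac{800 \pi}{4919} \gamma_{24} - \frac{5809 \pi}{14757} \gamma_{34} + \frac{168 \pi}{4919} \gamma_{35} + \frac{240 \pi}{4919} \gamma_{45}


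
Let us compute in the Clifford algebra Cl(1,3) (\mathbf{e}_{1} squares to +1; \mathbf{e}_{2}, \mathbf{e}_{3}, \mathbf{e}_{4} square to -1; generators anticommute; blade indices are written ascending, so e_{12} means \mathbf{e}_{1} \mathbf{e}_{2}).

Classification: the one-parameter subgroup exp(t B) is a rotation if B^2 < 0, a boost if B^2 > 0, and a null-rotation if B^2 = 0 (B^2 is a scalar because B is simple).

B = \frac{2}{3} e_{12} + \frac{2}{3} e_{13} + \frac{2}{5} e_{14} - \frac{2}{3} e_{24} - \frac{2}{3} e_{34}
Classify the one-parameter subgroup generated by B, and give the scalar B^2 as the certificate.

B^2 term by term: the squares give (\frac{2}{3})^2*(e_{12})^2 + (\frac{2}{3})^2*(e_{13})^2 + (\frac{2}{5})^2*(e_{14})^2 + (-\frac{2}{3})^2*(e_{24})^2 + (-\frac{2}{3})^2*(e_{34})^2 = \frac{4}{9}*(+1) + \frac{4}{9}*(+1) + \frac{4}{25}*(+1) + \frac{4}{9}*(-1) + \frac{4}{9}*(-1) = \frac{4}{25} (each basis 2-blade squares to minus the product of its generators' squares); cross terms between blades sharing an index anticommute and cancel; the commuting (index-disjoint) pairs give grade-4 terms 2*c*c'*(blade product), which cancel blade by blade — e_{1234}: -\frac{8}{9} + \frac{8}{9} = 0 — confirming B is simple. So B^2 = \frac{4}{25}.
Answer: boost, certificate B^2 = \frac{4}{25}. Note: conjugating B changes its blade decomposition but never the scalar B^2 = \frac{4}{25}, whose sign settles the classification.


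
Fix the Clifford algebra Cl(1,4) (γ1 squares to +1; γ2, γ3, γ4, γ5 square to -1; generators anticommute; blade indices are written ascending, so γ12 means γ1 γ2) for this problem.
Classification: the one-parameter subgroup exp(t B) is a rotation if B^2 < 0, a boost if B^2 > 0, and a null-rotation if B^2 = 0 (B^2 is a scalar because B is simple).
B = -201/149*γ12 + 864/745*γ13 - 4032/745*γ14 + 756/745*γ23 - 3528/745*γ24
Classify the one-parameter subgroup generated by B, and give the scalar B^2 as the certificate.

B^2 term by term: the squares give (-201/149)^2*(γ12)^2 + (864/745)^2*(γ13)^2 + (-4032/745)^2*(γ14)^2 + (756/745)^2*(γ23)^2 + (-3528/745)^2*(γ24)^2 = 40401/22201*(+1) + 746496/555025*(+1) + 16257024/555025*(+1) + 571536/555025*(-1) + 12446784/555025*(-1) = 9 (each basis 2-blade squares to minus the product of its generators' squares); cross terms between blades sharing an index anticommute and cancel; the commuting (index-disjoint) pairs give grade-4 terms 2*c*c'*(blade product), which cancel blade by blade — γ1234: 6096384/555025 - 6096384/555025 = 0 — confirming B is simple. So B^2 = 9.
Answer: boost, certificate B^2 = 9. Note: conjugating B changes its blade decomposition but never the scalar B^2 = 9, whose sign settles the classification.


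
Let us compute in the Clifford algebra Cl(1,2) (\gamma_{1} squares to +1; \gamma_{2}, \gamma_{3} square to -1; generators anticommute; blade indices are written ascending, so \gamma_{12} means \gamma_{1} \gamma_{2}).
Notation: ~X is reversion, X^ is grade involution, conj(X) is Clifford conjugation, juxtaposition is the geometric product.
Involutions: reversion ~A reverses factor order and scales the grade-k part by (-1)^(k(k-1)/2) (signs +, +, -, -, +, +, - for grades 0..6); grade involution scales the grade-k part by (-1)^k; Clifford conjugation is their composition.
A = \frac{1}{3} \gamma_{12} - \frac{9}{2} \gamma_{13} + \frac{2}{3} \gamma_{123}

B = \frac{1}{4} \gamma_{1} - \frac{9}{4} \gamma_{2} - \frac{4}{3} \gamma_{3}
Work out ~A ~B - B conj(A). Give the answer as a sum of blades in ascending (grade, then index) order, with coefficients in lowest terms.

first term: \frac{21}{4} \gamma_{1} + \frac{1}{12} \gamma_{2} - \frac{9}{8} \gamma_{3} - \frac{8}{9} \gamma_{12} + \frac{3}{2} \gamma_{13} - \frac{1}{6} \gamma_{23} + \frac{761}{72} \gamma_{123}
second term: -\frac{21}{4} \gamma_{1} - \frac{1}{12} \gamma_{2} + \frac{9}{8} \gamma_{3} + \frac{8}{9} \gamma_{12} - \frac{3}{2} \gamma_{13} + \frac{1}{6} \gamma_{23} + \frac{761}{72} \gamma_{123}
Answer: \frac{21}{2} \gamma_{1} + \frac{1}{6} \gamma_{2} - \frac{9}{4} \gamma_{3} - \frac{16}{9} \gamma_{12} + 3 \gamma_{13} - \frac{1}{3} \gamma_{23}


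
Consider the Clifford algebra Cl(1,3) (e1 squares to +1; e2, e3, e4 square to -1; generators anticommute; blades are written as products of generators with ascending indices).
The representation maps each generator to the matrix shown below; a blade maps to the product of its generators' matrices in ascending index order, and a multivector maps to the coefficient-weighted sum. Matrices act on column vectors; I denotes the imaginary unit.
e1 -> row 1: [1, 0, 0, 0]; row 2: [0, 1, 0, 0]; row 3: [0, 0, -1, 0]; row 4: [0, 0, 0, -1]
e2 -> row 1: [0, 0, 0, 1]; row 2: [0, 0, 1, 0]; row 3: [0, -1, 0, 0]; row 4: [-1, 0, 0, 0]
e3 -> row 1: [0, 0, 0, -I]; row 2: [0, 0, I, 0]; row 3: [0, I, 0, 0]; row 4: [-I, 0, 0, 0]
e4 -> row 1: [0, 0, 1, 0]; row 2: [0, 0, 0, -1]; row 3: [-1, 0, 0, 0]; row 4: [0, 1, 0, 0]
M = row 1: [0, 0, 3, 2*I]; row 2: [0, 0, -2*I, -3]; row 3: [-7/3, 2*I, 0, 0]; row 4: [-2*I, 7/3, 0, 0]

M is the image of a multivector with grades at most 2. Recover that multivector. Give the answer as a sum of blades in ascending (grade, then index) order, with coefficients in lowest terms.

Method: the blade images are trace-orthogonal — tr(rho(e_A) rho(e_B)^-1) = 4 if A = B and 0 otherwise — and rho(e_A)^-1 = (e_A)^2 * rho(e_A) with (e_A)^2 = +1 or -1, so the coefficient of e_A in the preimage is (e_A)^2 * tr(M rho(e_A))/4.
Nonzero projections over blades of grade <= 2: e4: (e4)^2 = -1, tr(M rho(e4)) = -32/3, coefficient 8/3; e1 e3: (e1 e3)^2 = +1, tr(M rho(e1 e3)) = -8, coefficient -2; e1 e4: (e1 e4)^2 = +1, tr(M rho(e1 e4)) = 4/3, coefficient 1/3. Every other blade of grade <= 2 projects to 0.
Answer: 8/3*e4 - 2*e1 e3 + 1/3*e1 e4


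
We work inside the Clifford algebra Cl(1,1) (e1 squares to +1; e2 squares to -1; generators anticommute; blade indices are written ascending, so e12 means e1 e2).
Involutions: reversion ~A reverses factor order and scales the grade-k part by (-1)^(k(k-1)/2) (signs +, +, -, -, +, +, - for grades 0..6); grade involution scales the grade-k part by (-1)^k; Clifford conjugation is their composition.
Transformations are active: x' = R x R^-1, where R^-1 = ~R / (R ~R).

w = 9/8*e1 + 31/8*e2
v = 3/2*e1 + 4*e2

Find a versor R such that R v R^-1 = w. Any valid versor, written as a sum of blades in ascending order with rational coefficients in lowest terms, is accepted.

Take R = v + w = 21/8*e1 + 63/8*e2. Because q(v) = q(w) = -55/4, conjugation by R sends v exactly to w.
Answer: 21/8*e1 + 63/8*e2


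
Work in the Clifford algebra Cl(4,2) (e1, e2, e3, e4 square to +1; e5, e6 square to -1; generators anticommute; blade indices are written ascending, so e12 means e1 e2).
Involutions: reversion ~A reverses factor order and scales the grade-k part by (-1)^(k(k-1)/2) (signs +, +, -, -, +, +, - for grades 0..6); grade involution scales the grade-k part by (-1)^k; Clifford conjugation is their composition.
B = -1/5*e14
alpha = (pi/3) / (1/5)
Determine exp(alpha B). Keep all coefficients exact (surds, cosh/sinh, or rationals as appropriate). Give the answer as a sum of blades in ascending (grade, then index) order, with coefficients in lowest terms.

B^2 = (-1/5)^2*(e14)^2 = 1/25*(-1) = -1/25 (a basis 2-blade squares to minus the product of its generators' squares).
B^2 = -1/25 — since the square is negative, the closed form is circular: l = 1/5, alpha*l = pi/3, so exp(alpha B) = cos(pi/3) + (sin(pi/3)/(1/5))*B = 1/2 + (5*sqrt(3)/2)*B.
Answer: 1/2 - sqrt(3)/2*e14


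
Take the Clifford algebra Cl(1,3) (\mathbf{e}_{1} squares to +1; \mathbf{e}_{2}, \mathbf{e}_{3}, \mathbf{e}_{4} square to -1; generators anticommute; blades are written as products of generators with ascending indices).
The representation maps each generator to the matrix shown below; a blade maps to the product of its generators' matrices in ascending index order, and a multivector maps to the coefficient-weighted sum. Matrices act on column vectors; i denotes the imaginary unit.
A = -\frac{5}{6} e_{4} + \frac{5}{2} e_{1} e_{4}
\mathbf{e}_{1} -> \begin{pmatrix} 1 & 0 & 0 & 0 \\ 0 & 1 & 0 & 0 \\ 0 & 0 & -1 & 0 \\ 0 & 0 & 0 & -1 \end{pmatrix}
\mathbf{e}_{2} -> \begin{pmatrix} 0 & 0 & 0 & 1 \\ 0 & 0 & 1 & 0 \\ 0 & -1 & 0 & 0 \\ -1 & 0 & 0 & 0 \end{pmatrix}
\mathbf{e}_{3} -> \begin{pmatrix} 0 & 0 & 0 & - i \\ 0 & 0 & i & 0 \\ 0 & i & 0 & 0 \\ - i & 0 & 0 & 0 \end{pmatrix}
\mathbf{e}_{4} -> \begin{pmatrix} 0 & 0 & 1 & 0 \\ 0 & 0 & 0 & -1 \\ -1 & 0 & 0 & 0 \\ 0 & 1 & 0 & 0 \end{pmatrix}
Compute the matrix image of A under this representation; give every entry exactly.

Bivector images (products of the table entries): rho(e_{1} e_{4}) = rho(\mathbf{e}_{1})rho(\mathbf{e}_{4}) = \begin{pmatrix} 0 & 0 & 1 & 0 \\ 0 & 0 & 0 & -1 \\ 1 & 0 & 0 & 0 \\ 0 & -1 & 0 & 0 \end{pmatrix}.
M = (-\frac{5}{6})*rho(e_{4}) + (\frac{5}{2})*rho(e_{1} e_{4}), summed entrywise:
Answer: \begin{pmatrix} 0 & 0 & \frac{5}{3} & 0 \\ 0 & 0 & 0 & - \frac{5}{3} \\ \frac{10}{3} & 0 & 0 & 0 \\ 0 & - \frac{10}{3} & 0 & 0 \end{pmatrix}


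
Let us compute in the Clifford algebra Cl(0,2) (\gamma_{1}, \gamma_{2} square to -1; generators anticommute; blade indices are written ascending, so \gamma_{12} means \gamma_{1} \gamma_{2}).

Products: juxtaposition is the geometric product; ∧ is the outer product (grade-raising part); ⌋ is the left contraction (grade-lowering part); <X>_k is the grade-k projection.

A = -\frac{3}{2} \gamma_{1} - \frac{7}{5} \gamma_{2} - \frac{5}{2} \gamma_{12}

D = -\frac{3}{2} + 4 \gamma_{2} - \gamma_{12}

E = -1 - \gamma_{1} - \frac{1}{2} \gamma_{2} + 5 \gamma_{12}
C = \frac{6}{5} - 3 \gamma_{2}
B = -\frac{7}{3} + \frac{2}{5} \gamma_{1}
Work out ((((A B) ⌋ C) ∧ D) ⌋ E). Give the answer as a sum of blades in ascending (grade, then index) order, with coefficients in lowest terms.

step 1: \frac{3}{5} + \frac{7}{2} \gamma_{1} + \frac{34}{15} \gamma_{2} + \frac{959}{150} \gamma_{12}
step 2: \frac{188}{25} - \frac{9}{5} \gamma_{2}
step 3: -\frac{282}{25} + \frac{1639}{50} \gamma_{2} - \frac{188}{25} \gamma_{12}
step 4: \frac{6527}{100} + \frac{8759}{50} \gamma_{1} + \frac{141}{25} \gamma_{2} - \frac{282}{5} \gamma_{12}
Answer: \frac{6527}{100} + \frac{8759}{50} \gamma_{1} + \frac{141}{25} \gamma_{2} - \frac{282}{5} \gamma_{12}


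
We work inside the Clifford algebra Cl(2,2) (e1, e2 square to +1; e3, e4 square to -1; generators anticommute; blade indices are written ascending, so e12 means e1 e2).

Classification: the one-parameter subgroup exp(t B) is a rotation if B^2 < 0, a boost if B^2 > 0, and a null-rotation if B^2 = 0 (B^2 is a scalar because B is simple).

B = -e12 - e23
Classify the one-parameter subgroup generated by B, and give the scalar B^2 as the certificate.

B^2 term by term: the squares give (-1)^2*(e12)^2 + (-1)^2*(e23)^2 = 1*(-1) + 1*(+1) = 0 (each basis 2-blade squares to minus the product of its generators' squares); cross terms between blades sharing an index anticommute and cancel. So B^2 = 0.
Answer: null-rotation, certificate B^2 = 0. Certificate logic: 0 is a conjugation-invariant scalar, so its sign fixes rotation versus boost versus null-rotation outright.


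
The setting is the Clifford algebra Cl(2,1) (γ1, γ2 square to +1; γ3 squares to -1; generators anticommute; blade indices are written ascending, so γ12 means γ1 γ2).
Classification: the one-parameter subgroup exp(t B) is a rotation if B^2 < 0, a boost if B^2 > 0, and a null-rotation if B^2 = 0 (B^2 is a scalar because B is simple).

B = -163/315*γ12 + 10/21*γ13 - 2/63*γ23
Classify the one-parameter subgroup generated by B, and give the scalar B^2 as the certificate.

B^2 term by term: the squares give (-163/315)^2*(γ12)^2 + (10/21)^2*(γ13)^2 + (-2/63)^2*(γ23)^2 = 26569/99225*(-1) + 100/441*(+1) + 4/3969*(+1) = -1/25 (each basis 2-blade squares to minus the product of its generators' squares); cross terms between blades sharing an index anticommute and cancel. So B^2 = -1/25.
Answer: rotation, certificate B^2 = -1/25. The class reads off the invariant scalar -1/25 directly.


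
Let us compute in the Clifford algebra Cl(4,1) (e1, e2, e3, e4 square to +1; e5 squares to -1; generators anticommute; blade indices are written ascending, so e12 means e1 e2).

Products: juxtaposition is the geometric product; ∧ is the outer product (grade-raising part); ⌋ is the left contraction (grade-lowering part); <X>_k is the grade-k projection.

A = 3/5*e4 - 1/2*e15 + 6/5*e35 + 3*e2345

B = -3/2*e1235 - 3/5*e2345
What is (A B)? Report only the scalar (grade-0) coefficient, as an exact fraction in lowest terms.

step 1: 9/5 - 9/5*e12 - 9/2*e14 + 3/4*e23 + 18/25*e24 - 9/25*e235 + 3/10*e1234 + 9/10*e12345
Answer: 9/5


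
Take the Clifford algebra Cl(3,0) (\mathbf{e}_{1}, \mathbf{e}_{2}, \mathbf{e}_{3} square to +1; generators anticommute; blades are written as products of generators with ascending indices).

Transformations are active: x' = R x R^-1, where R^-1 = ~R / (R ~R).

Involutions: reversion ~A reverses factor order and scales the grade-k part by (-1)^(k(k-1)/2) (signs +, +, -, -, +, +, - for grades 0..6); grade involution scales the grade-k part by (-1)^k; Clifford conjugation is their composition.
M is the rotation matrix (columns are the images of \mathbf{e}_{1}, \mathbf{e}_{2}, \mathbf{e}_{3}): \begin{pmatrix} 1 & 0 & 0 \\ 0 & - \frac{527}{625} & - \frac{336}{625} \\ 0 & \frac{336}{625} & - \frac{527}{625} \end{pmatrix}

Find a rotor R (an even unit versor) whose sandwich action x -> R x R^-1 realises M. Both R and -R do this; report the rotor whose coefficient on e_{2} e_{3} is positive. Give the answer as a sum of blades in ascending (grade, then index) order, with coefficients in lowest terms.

Method: write R = a + b12*e_{1} e_{2} + b13*e_{1} e_{3} + b23*e_{2} e_{3} with a^2 + b12^2 + b13^2 + b23^2 = 1 (so R^-1 = ~R). Expanding the columns R e_j ~R gives tr M = 4a^2 - 1 and, from the antisymmetric part, M21 - M12 = -4a*b12, M13 - M31 = 4a*b13, M32 - M23 = -4a*b23.
Here tr M = -\frac{429}{625}, so a^2 = (1 + tr M)/4 = \frac{49}{625} and a = ±\frac{7}{25}. Taking a = \frac{7}{25}: M21 - M12 = 0, M13 - M31 = 0, M32 - M23 = \frac{672}{625}, giving b12 = 0, b13 = 0, b23 = -\frac{24}{25}, i.e. R = \frac{7}{25} - \frac{24}{25} e_{2} e_{3}.
Its e_{2} e_{3} coefficient is negative, so report the other preimage -R.
Answer: -\frac{7}{25} + \frac{24}{25} e_{2} e_{3}. Recall the cover is two-to-one: with M of trace -\frac{429}{625}, both preimages act alike, and the stated e_{2} e_{3} sign chooses the sheet.


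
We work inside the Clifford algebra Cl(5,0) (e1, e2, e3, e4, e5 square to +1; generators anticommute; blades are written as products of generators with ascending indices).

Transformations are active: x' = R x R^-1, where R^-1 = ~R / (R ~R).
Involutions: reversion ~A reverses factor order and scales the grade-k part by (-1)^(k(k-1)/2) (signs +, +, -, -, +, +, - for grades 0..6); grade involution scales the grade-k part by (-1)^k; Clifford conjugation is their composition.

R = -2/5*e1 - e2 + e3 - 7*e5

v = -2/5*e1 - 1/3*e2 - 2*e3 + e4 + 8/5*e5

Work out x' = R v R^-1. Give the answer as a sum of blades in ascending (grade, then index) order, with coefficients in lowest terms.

~R = -2/5*e1 - e2 + e3 - 7*e5, and R ~R = 1279/25, so R^-1 = ~R / (1279/25).
R v = -953/75 - 4/15*e1 e2 + 6/5*e1 e3 - 2/5*e1 e4 - 86/25*e1 e5 + 7/3*e2 e3 - e2 e4 - 59/15*e2 e5 + e3 e4 - 62/5*e3 e5 + 7*e4 e5
Answer: 11486/19185*e1 + 3185/3837*e2 + 5768/3837*e3 - e4 + 36014/19185*e5


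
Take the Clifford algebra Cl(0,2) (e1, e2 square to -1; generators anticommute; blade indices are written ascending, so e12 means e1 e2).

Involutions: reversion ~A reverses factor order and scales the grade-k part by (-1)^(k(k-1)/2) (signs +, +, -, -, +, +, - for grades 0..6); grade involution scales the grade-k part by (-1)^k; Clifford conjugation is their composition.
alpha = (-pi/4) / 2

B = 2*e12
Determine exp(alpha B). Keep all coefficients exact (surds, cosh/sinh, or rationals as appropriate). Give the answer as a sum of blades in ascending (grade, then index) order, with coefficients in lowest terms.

B^2 = (2)^2*(e12)^2 = 4*(-1) = -4 (a basis 2-blade squares to minus the product of its generators' squares).
B^2 = -4 — the series telescopes trigonometrically here: l = 2, alpha*l = -pi/4, so exp(alpha B) = cos(-pi/4) + (sin(-pi/4)/2)*B = sqrt(2)/2 + (-sqrt(2)/4)*B.
Answer: sqrt(2)/2 - sqrt(2)/2*e12
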